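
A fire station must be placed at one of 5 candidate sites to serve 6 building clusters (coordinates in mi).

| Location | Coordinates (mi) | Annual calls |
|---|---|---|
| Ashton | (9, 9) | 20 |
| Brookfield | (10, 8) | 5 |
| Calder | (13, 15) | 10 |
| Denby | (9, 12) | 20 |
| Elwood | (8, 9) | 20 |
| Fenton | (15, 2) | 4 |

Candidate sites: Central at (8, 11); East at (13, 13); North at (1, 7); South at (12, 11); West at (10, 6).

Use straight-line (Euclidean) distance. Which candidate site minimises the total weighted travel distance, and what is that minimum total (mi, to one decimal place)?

Total weighted distance at each candidate:
  Central (8, 11): total = 240.7
  East (13, 13): total = 417.5
  North (1, 7): total = 748.2
  South (12, 11): total = 322.0
  West (10, 6): total = 387.5
Minimum is at Central with total 240.7 mi.

Central, total 240.7 mi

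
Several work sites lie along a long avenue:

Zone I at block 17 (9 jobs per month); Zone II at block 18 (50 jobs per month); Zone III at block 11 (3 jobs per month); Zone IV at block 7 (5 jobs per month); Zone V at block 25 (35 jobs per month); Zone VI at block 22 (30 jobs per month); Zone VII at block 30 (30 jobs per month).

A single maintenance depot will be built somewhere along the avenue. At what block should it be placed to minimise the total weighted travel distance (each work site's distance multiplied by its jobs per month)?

For a sum of weighted absolute distances on a line, the optimum is the weighted median (not the mean). Total weight W = 162; half-weight = 81.
Sort by position and accumulate weight:
  block 7 (Zone IV, w=5) → cum 5
  block 11 (Zone III, w=3) → cum 8
  block 17 (Zone I, w=9) → cum 17
  block 18 (Zone II, w=50) → cum 67
  block 22 (Zone VI, w=30) → cum 97  ≥ 81 → median here
  block 25 (Zone V, w=35) → cum 132
  block 30 (Zone VII, w=30) → cum 162
Optimal location: block 22.

x = 22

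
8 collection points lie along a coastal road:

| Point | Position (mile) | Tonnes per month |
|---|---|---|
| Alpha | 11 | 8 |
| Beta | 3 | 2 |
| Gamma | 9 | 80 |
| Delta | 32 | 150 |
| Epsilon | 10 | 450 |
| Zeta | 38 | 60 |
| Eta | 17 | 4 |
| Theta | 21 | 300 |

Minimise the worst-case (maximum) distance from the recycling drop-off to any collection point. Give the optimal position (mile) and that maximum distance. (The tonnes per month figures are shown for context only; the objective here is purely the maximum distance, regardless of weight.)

The 1-center on a line is the midpoint of the two extreme points: leftmost at 3, rightmost at 38.
Optimal location = (3 + 38)/2 = 20.5; maximum distance = (38 − 3)/2 = 17.5.

location 20.5, max distance 17.5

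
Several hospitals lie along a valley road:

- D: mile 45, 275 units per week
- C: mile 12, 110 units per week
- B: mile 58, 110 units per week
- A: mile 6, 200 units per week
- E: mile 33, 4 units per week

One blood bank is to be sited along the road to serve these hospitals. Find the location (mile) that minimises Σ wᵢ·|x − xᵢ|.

For a sum of weighted absolute distances on a line, the optimum is the weighted median (not the mean). Total weight W = 699; half-weight = 349.5.
Sort by position and accumulate weight:
  mile 6 (A, w=200) → cum 200
  mile 12 (C, w=110) → cum 310
  mile 33 (E, w=4) → cum 314
  mile 45 (D, w=275) → cum 589  ≥ 349.5 → median here
  mile 58 (B, w=110) → cum 699
Optimal location: mile 45.

x = 45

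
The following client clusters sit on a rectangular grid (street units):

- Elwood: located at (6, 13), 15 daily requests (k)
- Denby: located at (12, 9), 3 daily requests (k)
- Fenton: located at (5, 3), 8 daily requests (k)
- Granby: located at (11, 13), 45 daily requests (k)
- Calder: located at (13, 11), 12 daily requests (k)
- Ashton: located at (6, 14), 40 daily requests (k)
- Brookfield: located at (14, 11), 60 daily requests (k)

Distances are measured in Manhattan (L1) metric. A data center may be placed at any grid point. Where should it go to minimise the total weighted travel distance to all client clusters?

Manhattan distance separates: Σwᵢ(|x−xᵢ|+|y−yᵢ|) = Σwᵢ|x−xᵢ| + Σwᵢ|y−yᵢ|, so x and y are optimised independently as 1-D weighted medians.
Total weight W = 183; half = 91.5.
x-coordinate, sorted with cumulative weight:
  x=5 (Fenton, w=8) cum 8
  x=6 (Elwood, w=15) cum 23
  x=6 (Ashton, w=40) cum 63
  x=11 (Granby, w=45) cum 108  ← median
  x=12 (Denby, w=3) cum 111
  x=13 (Calder, w=12) cum 123
  x=14 (Brookfield, w=60) cum 183
⇒ x* = 11
y-coordinate, sorted with cumulative weight:
  y=3 (Fenton, w=8) cum 8
  y=9 (Denby, w=3) cum 11
  y=11 (Calder, w=12) cum 23
  y=11 (Brookfield, w=60) cum 83
  y=13 (Elwood, w=15) cum 98  ← median
  y=13 (Granby, w=45) cum 143
  y=14 (Ashton, w=40) cum 183
⇒ y* = 13

(11, 13)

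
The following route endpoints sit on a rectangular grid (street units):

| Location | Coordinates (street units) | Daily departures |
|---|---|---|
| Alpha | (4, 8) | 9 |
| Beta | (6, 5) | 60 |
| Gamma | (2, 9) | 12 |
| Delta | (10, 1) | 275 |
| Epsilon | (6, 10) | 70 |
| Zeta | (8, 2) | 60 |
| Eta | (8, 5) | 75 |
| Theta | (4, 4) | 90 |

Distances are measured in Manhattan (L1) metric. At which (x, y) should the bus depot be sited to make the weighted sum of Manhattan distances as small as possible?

(8, 2)

Manhattan distance separates: Σwᵢ(|x−xᵢ|+|y−yᵢ|) = Σwᵢ|x−xᵢ| + Σwᵢ|y−yᵢ|, so x and y are optimised independently as 1-D weighted medians.
Total weight W = 651; half = 325.5.
x-coordinate, sorted with cumulative weight:
  x=2 (Gamma, w=12) cum 12
  x=4 (Alpha, w=9) cum 21
  x=4 (Theta, w=90) cum 111
  x=6 (Beta, w=60) cum 171
  x=6 (Epsilon, w=70) cum 241
  x=8 (Zeta, w=60) cum 301
  x=8 (Eta, w=75) cum 376  ← median
  x=10 (Delta, w=275) cum 651
⇒ x* = 8
y-coordinate, sorted with cumulative weight:
  y=1 (Delta, w=275) cum 275
  y=2 (Zeta, w=60) cum 335  ← median
  y=4 (Theta, w=90) cum 425
  y=5 (Beta, w=60) cum 485
  y=5 (Eta, w=75) cum 560
  y=8 (Alpha, w=9) cum 569
  y=9 (Gamma, w=12) cum 581
  y=10 (Epsilon, w=70) cum 651
⇒ y* = 2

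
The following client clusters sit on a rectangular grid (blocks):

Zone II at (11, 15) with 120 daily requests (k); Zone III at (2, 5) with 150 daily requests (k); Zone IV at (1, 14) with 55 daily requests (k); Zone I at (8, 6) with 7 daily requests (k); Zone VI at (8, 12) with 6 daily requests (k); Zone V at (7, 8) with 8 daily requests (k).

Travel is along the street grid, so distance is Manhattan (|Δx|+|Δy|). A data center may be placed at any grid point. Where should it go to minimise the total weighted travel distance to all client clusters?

(2, 14)

Manhattan distance separates: Σwᵢ(|x−xᵢ|+|y−yᵢ|) = Σwᵢ|x−xᵢ| + Σwᵢ|y−yᵢ|, so x and y are optimised independently as 1-D weighted medians.
Total weight W = 346; half = 173.
x-coordinate, sorted with cumulative weight:
  x=1 (Zone IV, w=55) cum 55
  x=2 (Zone III, w=150) cum 205  ← median
  x=7 (Zone V, w=8) cum 213
  x=8 (Zone I, w=7) cum 220
  x=8 (Zone VI, w=6) cum 226
  x=11 (Zone II, w=120) cum 346
⇒ x* = 2
y-coordinate, sorted with cumulative weight:
  y=5 (Zone III, w=150) cum 150
  y=6 (Zone I, w=7) cum 157
  y=8 (Zone V, w=8) cum 165
  y=12 (Zone VI, w=6) cum 171
  y=14 (Zone IV, w=55) cum 226  ← median
  y=15 (Zone II, w=120) cum 346
⇒ y* = 14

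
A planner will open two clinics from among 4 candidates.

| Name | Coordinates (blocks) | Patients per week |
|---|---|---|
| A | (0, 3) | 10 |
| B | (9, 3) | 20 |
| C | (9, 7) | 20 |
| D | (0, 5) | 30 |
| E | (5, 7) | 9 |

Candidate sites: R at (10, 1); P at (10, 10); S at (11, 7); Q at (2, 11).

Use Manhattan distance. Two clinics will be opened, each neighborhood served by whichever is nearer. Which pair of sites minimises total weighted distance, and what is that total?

{S, Q}, total 554

Evaluate every pair (each demand assigned to the nearer of the two):
  {S, Q}: total = 554
  {R, Q}: total = 603
  {P, Q}: total = 643
  {R, S}: total = 664
  {R, P}: total = 752
  {P, S}: total = 754
Best pair: {S, Q} with total 554.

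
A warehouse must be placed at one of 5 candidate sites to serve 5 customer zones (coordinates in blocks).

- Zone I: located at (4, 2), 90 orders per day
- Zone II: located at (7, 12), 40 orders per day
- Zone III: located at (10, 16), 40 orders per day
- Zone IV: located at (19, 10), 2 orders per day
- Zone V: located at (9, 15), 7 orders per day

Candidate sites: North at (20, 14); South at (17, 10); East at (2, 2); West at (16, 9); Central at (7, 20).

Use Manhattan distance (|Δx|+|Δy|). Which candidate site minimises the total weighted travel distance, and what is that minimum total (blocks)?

Total weighted distance at each candidate:
  North (20, 14): total = 3694
  South (17, 10): total = 2985
  East (2, 2): total = 1850
  West (16, 9): total = 2809
  Central (7, 20): total = 2583
Minimum is at East with total 1850 blocks.

East, total 1850 blocks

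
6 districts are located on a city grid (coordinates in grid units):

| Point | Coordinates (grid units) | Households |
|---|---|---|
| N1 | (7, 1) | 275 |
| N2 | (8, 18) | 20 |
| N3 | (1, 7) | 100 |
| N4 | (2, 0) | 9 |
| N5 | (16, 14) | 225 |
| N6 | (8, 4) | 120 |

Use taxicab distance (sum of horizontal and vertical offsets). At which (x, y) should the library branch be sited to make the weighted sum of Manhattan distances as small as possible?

Manhattan distance separates: Σwᵢ(|x−xᵢ|+|y−yᵢ|) = Σwᵢ|x−xᵢ| + Σwᵢ|y−yᵢ|, so x and y are optimised independently as 1-D weighted medians.
Total weight W = 749; half = 374.5.
x-coordinate, sorted with cumulative weight:
  x=1 (N3, w=100) cum 100
  x=2 (N4, w=9) cum 109
  x=7 (N1, w=275) cum 384  ← median
  x=8 (N2, w=20) cum 404
  x=8 (N6, w=120) cum 524
  x=16 (N5, w=225) cum 749
⇒ x* = 7
y-coordinate, sorted with cumulative weight:
  y=0 (N4, w=9) cum 9
  y=1 (N1, w=275) cum 284
  y=4 (N6, w=120) cum 404  ← median
  y=7 (N3, w=100) cum 504
  y=14 (N5, w=225) cum 729
  y=18 (N2, w=20) cum 749
⇒ y* = 4

(7, 4)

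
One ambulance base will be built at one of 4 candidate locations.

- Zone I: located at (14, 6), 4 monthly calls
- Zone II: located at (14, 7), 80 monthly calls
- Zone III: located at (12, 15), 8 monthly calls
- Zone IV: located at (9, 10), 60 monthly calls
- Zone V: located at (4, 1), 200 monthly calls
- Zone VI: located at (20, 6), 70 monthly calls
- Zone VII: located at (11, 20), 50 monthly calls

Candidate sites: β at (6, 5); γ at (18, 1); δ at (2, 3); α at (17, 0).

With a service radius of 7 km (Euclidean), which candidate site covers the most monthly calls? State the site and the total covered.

β, covering 260

Coverage radius r = 7 km; a point is covered iff (Δx)²+(Δy)² ≤ 7² = 49.
  β (6, 5): covers {Zone IV, Zone V} → 260
  γ (18, 1): covers {Zone I, Zone VI} → 74
  δ (2, 3): covers {Zone V} → 200
  α (17, 0): covers {Zone I, Zone VI} → 74
Maximum coverage at β: 260 monthly calls.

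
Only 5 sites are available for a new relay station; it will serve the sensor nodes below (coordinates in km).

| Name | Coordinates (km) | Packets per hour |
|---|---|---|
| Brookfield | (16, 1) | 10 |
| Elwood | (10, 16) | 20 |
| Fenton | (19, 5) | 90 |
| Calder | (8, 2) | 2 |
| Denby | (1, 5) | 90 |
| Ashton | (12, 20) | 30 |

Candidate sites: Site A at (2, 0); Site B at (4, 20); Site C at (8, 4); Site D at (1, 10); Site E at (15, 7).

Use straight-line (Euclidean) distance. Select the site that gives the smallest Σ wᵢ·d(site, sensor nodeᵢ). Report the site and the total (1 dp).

Site E, total 2359.5 km

Total weighted distance at each candidate:
  Site A (2, 0): total = 3235.3
  Site B (4, 20): total = 3931.7
  Site C (8, 4): total = 2458.0
  Site D (1, 10): total = 2989.8
  Site E (15, 7): total = 2359.5
Minimum is at Site E with total 2359.5 km.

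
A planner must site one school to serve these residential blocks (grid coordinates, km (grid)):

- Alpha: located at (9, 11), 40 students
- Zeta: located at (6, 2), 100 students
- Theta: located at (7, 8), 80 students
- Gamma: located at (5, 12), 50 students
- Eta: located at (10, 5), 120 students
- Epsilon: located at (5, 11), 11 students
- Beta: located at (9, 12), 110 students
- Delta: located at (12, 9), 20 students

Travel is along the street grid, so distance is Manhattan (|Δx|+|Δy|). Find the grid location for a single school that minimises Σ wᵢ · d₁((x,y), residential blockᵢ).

Manhattan distance separates: Σwᵢ(|x−xᵢ|+|y−yᵢ|) = Σwᵢ|x−xᵢ| + Σwᵢ|y−yᵢ|, so x and y are optimised independently as 1-D weighted medians.
Total weight W = 531; half = 265.5.
x-coordinate, sorted with cumulative weight:
  x=5 (Gamma, w=50) cum 50
  x=5 (Epsilon, w=11) cum 61
  x=6 (Zeta, w=100) cum 161
  x=7 (Theta, w=80) cum 241
  x=9 (Alpha, w=40) cum 281  ← median
  x=9 (Beta, w=110) cum 391
  x=10 (Eta, w=120) cum 511
  x=12 (Delta, w=20) cum 531
⇒ x* = 9
y-coordinate, sorted with cumulative weight:
  y=2 (Zeta, w=100) cum 100
  y=5 (Eta, w=120) cum 220
  y=8 (Theta, w=80) cum 300  ← median
  y=9 (Delta, w=20) cum 320
  y=11 (Alpha, w=40) cum 360
  y=11 (Epsilon, w=11) cum 371
  y=12 (Gamma, w=50) cum 421
  y=12 (Beta, w=110) cum 531
⇒ y* = 8

(9, 8)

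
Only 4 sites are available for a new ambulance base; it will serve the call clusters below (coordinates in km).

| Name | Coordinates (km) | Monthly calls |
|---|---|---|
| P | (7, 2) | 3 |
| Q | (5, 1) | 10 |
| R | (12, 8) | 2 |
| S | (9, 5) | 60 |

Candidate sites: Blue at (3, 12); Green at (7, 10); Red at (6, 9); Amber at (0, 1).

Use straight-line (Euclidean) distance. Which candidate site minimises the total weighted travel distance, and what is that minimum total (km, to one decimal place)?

Red, total 414.0 km

Total weighted distance at each candidate:
  Blue (3, 12): total = 717.0
  Green (7, 10): total = 450.1
  Red (6, 9): total = 414.0
  Amber (0, 1): total = 689.9
Minimum is at Red with total 414.0 km.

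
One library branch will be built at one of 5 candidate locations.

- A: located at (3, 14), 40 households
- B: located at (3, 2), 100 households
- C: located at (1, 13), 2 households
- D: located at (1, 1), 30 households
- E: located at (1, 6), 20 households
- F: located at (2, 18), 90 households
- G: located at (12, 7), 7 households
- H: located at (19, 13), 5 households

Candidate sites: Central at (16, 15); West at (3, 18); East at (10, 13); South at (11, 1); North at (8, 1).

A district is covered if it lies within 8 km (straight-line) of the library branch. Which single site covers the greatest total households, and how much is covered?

Coverage radius r = 8 km; a point is covered iff (Δx)²+(Δy)² ≤ 8² = 64.
  Central (16, 15): covers {H} → 5
  West (3, 18): covers {A, C, F} → 132
  East (10, 13): covers {A, G} → 47
  South (11, 1): covers {G} → 7
  North (8, 1): covers {B, D, G} → 137
Maximum coverage at North: 137 households.

North, covering 137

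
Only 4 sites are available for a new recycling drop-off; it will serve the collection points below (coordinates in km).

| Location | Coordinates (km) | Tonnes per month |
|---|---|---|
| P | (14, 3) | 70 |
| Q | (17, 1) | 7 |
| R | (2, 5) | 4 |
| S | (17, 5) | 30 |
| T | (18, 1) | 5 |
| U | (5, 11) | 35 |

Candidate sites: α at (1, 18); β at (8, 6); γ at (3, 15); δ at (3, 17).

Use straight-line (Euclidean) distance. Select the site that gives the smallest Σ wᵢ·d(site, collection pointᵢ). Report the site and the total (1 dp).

β, total 1097.6 km

Total weighted distance at each candidate:
  α (1, 18): total = 2625.9
  β (8, 6): total = 1097.6
  γ (3, 15): total = 2093.6
  δ (3, 17): total = 2327.5
Minimum is at β with total 1097.6 km.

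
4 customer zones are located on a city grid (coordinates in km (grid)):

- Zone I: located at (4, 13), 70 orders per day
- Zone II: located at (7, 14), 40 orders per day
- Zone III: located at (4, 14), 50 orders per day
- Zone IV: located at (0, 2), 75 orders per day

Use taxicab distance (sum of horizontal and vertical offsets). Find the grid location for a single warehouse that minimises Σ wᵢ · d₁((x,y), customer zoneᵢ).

Manhattan distance separates: Σwᵢ(|x−xᵢ|+|y−yᵢ|) = Σwᵢ|x−xᵢ| + Σwᵢ|y−yᵢ|, so x and y are optimised independently as 1-D weighted medians.
Total weight W = 235; half = 117.5.
x-coordinate, sorted with cumulative weight:
  x=0 (Zone IV, w=75) cum 75
  x=4 (Zone I, w=70) cum 145  ← median
  x=4 (Zone III, w=50) cum 195
  x=7 (Zone II, w=40) cum 235
⇒ x* = 4
y-coordinate, sorted with cumulative weight:
  y=2 (Zone IV, w=75) cum 75
  y=13 (Zone I, w=70) cum 145  ← median
  y=14 (Zone II, w=40) cum 185
  y=14 (Zone III, w=50) cum 235
⇒ y* = 13

(4, 13)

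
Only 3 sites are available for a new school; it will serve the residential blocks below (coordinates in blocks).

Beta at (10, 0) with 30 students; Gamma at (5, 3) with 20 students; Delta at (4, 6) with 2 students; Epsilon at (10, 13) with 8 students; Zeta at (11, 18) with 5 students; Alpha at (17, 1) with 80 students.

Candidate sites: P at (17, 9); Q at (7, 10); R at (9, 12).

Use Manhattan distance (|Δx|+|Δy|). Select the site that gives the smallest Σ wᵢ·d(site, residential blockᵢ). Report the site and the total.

P, total 1675 blocks

Total weighted distance at each candidate:
  P (17, 9): total = 1675
  Q (7, 10): total = 2212
  R (9, 12): total = 2248
Minimum is at P with total 1675 blocks.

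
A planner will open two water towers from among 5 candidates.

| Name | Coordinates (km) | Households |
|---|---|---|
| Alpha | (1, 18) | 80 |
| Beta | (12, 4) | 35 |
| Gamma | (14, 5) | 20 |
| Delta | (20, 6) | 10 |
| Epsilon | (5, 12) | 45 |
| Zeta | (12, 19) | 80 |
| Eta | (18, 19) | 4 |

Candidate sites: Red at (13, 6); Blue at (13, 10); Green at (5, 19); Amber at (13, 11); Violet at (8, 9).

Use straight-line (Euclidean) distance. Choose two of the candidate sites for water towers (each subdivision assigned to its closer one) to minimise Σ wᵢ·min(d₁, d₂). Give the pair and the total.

Evaluate every pair (each demand assigned to the nearer of the two):
  {Red, Green}: total = 1433.4
  {Green, Violet}: total = 1624.8
  {Blue, Green}: total = 1641.5
  {Green, Amber}: total = 1697.8
  {Red, Violet}: total = 2196.9
  {Amber, Violet}: total = 2217.6
  {Blue, Violet}: total = 2264.2
  {Red, Amber}: total = 2333.5
  {Red, Blue}: total = 2467.0
  {Blue, Amber}: total = 2552.4
Best pair: {Red, Green} with total 1433.4.

{Red, Green}, total 1433.4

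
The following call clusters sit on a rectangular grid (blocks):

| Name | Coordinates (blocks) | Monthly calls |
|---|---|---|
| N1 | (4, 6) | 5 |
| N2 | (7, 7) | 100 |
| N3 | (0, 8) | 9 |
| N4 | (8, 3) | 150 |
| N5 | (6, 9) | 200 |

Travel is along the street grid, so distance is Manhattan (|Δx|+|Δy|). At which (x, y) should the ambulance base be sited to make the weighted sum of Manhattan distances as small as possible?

Manhattan distance separates: Σwᵢ(|x−xᵢ|+|y−yᵢ|) = Σwᵢ|x−xᵢ| + Σwᵢ|y−yᵢ|, so x and y are optimised independently as 1-D weighted medians.
Total weight W = 464; half = 232.
x-coordinate, sorted with cumulative weight:
  x=0 (N3, w=9) cum 9
  x=4 (N1, w=5) cum 14
  x=6 (N5, w=200) cum 214
  x=7 (N2, w=100) cum 314  ← median
  x=8 (N4, w=150) cum 464
⇒ x* = 7
y-coordinate, sorted with cumulative weight:
  y=3 (N4, w=150) cum 150
  y=6 (N1, w=5) cum 155
  y=7 (N2, w=100) cum 255  ← median
  y=8 (N3, w=9) cum 264
  y=9 (N5, w=200) cum 464
⇒ y* = 7

(7, 7)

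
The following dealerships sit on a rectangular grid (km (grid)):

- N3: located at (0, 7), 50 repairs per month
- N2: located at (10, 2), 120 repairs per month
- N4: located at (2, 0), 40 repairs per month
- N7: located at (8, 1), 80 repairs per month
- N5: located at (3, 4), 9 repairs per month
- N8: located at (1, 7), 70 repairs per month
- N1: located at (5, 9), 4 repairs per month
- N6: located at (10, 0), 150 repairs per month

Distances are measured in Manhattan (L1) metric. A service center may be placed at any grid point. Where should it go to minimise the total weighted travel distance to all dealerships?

(10, 1)

Manhattan distance separates: Σwᵢ(|x−xᵢ|+|y−yᵢ|) = Σwᵢ|x−xᵢ| + Σwᵢ|y−yᵢ|, so x and y are optimised independently as 1-D weighted medians.
Total weight W = 523; half = 261.5.
x-coordinate, sorted with cumulative weight:
  x=0 (N3, w=50) cum 50
  x=1 (N8, w=70) cum 120
  x=2 (N4, w=40) cum 160
  x=3 (N5, w=9) cum 169
  x=5 (N1, w=4) cum 173
  x=8 (N7, w=80) cum 253
  x=10 (N2, w=120) cum 373  ← median
  x=10 (N6, w=150) cum 523
⇒ x* = 10
y-coordinate, sorted with cumulative weight:
  y=0 (N4, w=40) cum 40
  y=0 (N6, w=150) cum 190
  y=1 (N7, w=80) cum 270  ← median
  y=2 (N2, w=120) cum 390
  y=4 (N5, w=9) cum 399
  y=7 (N3, w=50) cum 449
  y=7 (N8, w=70) cum 519
  y=9 (N1, w=4) cum 523
⇒ y* = 1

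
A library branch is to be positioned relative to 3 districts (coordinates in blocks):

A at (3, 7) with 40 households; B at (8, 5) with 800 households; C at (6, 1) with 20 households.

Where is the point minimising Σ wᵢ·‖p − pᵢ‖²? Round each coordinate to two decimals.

The minimiser of Σwᵢ‖p−pᵢ‖² is the weighted centroid p* = (Σwᵢpᵢ)/(Σwᵢ).
Σwᵢ = 860.
Σwᵢxᵢ = 40·3 + 800·8 + 20·6 = 6640.
Σwᵢyᵢ = 40·7 + 800·5 + 20·1 = 4300.
x* = 6640/860 = 7.72, y* = 4300/860 = 5.00.

(7.72, 5.00)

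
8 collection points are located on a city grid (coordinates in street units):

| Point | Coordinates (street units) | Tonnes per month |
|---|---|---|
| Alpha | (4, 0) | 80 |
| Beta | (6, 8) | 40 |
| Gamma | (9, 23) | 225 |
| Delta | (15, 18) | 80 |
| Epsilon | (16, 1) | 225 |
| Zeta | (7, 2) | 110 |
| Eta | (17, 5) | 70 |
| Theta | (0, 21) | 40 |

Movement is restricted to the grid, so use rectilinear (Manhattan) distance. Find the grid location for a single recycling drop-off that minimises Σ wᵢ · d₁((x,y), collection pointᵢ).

Manhattan distance separates: Σwᵢ(|x−xᵢ|+|y−yᵢ|) = Σwᵢ|x−xᵢ| + Σwᵢ|y−yᵢ|, so x and y are optimised independently as 1-D weighted medians.
Total weight W = 870; half = 435.
x-coordinate, sorted with cumulative weight:
  x=0 (Theta, w=40) cum 40
  x=4 (Alpha, w=80) cum 120
  x=6 (Beta, w=40) cum 160
  x=7 (Zeta, w=110) cum 270
  x=9 (Gamma, w=225) cum 495  ← median
  x=15 (Delta, w=80) cum 575
  x=16 (Epsilon, w=225) cum 800
  x=17 (Eta, w=70) cum 870
⇒ x* = 9
y-coordinate, sorted with cumulative weight:
  y=0 (Alpha, w=80) cum 80
  y=1 (Epsilon, w=225) cum 305
  y=2 (Zeta, w=110) cum 415
  y=5 (Eta, w=70) cum 485  ← median
  y=8 (Beta, w=40) cum 525
  y=18 (Delta, w=80) cum 605
  y=21 (Theta, w=40) cum 645
  y=23 (Gamma, w=225) cum 870
⇒ y* = 5

(9, 5)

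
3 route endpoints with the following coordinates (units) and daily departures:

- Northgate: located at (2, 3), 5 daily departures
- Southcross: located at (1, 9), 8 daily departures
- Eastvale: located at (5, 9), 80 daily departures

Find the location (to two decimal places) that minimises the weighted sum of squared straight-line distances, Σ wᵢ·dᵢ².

(4.49, 8.68)

The minimiser of Σwᵢ‖p−pᵢ‖² is the weighted centroid p* = (Σwᵢpᵢ)/(Σwᵢ).
Σwᵢ = 93.
Σwᵢxᵢ = 5·2 + 8·1 + 80·5 = 418.
Σwᵢyᵢ = 5·3 + 8·9 + 80·9 = 807.
x* = 418/93 = 4.49, y* = 807/93 = 8.68.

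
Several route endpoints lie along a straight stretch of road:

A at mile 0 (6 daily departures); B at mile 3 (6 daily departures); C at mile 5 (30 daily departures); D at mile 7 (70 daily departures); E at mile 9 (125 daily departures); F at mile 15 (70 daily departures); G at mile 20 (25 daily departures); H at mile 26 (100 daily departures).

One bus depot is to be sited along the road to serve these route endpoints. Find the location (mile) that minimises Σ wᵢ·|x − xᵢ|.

x = 9

For a sum of weighted absolute distances on a line, the optimum is the weighted median (not the mean). Total weight W = 432; half-weight = 216.
Sort by position and accumulate weight:
  mile 0 (A, w=6) → cum 6
  mile 3 (B, w=6) → cum 12
  mile 5 (C, w=30) → cum 42
  mile 7 (D, w=70) → cum 112
  mile 9 (E, w=125) → cum 237  ≥ 216 → median here
  mile 15 (F, w=70) → cum 307
  mile 20 (G, w=25) → cum 332
  mile 26 (H, w=100) → cum 432
Optimal location: mile 9.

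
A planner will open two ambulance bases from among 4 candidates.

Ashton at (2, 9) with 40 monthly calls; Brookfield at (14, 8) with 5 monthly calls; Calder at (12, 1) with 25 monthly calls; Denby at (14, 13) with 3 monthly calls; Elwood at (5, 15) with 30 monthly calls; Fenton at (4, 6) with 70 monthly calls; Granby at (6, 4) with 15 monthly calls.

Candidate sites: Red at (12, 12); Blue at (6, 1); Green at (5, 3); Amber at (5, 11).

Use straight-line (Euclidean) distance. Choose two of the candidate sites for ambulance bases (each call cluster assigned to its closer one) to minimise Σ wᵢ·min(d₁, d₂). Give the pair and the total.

Evaluate every pair (each demand assigned to the nearer of the two):
  {Green, Amber}: total = 763.9
  {Blue, Amber}: total = 891.2
  {Red, Green}: total = 950.4
  {Red, Amber}: total = 1031.3
  {Blue, Green}: total = 1112.7
  {Red, Blue}: total = 1187.3
Best pair: {Green, Amber} with total 763.9.

{Green, Amber}, total 763.9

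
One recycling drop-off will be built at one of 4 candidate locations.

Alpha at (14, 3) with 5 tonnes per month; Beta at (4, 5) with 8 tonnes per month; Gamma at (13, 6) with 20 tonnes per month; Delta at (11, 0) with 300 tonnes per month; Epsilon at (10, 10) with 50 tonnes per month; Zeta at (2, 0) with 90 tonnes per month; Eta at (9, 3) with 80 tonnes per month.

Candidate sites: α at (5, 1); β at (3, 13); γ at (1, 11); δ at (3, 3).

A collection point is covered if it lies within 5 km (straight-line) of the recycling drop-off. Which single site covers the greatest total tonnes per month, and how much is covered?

Coverage radius r = 5 km; a point is covered iff (Δx)²+(Δy)² ≤ 5² = 25.
  α (5, 1): covers {Beta, Zeta, Eta} → 178
  β (3, 13): covers {none} → 0
  γ (1, 11): covers {none} → 0
  δ (3, 3): covers {Beta, Zeta} → 98
Maximum coverage at α: 178 tonnes per month.

α, covering 178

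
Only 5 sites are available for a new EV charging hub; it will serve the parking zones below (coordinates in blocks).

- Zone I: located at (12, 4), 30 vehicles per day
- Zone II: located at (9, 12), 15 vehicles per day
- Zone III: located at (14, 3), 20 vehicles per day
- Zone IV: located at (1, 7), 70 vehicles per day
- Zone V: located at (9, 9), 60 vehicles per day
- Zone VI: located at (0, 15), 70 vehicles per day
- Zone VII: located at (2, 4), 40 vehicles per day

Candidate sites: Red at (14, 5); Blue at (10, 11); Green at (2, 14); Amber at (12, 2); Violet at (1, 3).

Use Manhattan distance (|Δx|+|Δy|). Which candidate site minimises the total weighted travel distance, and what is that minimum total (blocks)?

Violet, total 2985 blocks

Total weighted distance at each candidate:
  Red (14, 5): total = 4100
  Blue (10, 11): total = 3210
  Green (2, 14): total = 3085
  Amber (12, 2): total = 4265
  Violet (1, 3): total = 2985
Minimum is at Violet with total 2985 blocks.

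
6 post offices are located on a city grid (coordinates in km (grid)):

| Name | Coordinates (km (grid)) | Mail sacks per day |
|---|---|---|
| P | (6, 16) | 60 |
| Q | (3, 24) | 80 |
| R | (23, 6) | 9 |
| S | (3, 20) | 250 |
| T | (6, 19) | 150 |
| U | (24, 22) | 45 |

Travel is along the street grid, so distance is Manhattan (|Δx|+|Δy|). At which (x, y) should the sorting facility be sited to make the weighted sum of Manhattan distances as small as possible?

(3, 20)

Manhattan distance separates: Σwᵢ(|x−xᵢ|+|y−yᵢ|) = Σwᵢ|x−xᵢ| + Σwᵢ|y−yᵢ|, so x and y are optimised independently as 1-D weighted medians.
Total weight W = 594; half = 297.
x-coordinate, sorted with cumulative weight:
  x=3 (Q, w=80) cum 80
  x=3 (S, w=250) cum 330  ← median
  x=6 (P, w=60) cum 390
  x=6 (T, w=150) cum 540
  x=23 (R, w=9) cum 549
  x=24 (U, w=45) cum 594
⇒ x* = 3
y-coordinate, sorted with cumulative weight:
  y=6 (R, w=9) cum 9
  y=16 (P, w=60) cum 69
  y=19 (T, w=150) cum 219
  y=20 (S, w=250) cum 469  ← median
  y=22 (U, w=45) cum 514
  y=24 (Q, w=80) cum 594
⇒ y* = 20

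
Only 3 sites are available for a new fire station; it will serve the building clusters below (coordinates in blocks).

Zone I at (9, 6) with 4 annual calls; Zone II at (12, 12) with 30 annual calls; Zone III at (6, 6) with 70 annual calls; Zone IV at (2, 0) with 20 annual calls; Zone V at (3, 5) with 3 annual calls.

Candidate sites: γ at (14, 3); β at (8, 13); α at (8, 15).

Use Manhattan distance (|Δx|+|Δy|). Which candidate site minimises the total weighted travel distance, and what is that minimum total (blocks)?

β, total 1231 blocks

Total weighted distance at each candidate:
  γ (14, 3): total = 1471
  β (8, 13): total = 1231
  α (8, 15): total = 1485
Minimum is at β with total 1231 blocks.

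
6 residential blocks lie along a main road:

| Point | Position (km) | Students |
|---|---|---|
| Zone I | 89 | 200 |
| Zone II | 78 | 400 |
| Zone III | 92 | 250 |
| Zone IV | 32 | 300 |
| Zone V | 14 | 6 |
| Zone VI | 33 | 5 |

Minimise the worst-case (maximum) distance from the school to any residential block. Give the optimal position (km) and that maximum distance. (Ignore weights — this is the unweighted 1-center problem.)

The 1-center on a line is the midpoint of the two extreme points: leftmost at 14, rightmost at 92.
Optimal location = (14 + 92)/2 = 53; maximum distance = (92 − 14)/2 = 39.

location 53, max distance 39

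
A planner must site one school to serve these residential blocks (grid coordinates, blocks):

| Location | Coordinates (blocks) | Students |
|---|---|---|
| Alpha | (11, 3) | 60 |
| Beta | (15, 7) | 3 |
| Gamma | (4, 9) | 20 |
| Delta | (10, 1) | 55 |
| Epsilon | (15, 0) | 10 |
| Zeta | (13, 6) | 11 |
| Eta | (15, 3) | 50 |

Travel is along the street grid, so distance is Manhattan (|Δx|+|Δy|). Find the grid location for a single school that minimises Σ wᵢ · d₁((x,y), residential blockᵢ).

(11, 3)

Manhattan distance separates: Σwᵢ(|x−xᵢ|+|y−yᵢ|) = Σwᵢ|x−xᵢ| + Σwᵢ|y−yᵢ|, so x and y are optimised independently as 1-D weighted medians.
Total weight W = 209; half = 104.5.
x-coordinate, sorted with cumulative weight:
  x=4 (Gamma, w=20) cum 20
  x=10 (Delta, w=55) cum 75
  x=11 (Alpha, w=60) cum 135  ← median
  x=13 (Zeta, w=11) cum 146
  x=15 (Beta, w=3) cum 149
  x=15 (Epsilon, w=10) cum 159
  x=15 (Eta, w=50) cum 209
⇒ x* = 11
y-coordinate, sorted with cumulative weight:
  y=0 (Epsilon, w=10) cum 10
  y=1 (Delta, w=55) cum 65
  y=3 (Alpha, w=60) cum 125  ← median
  y=3 (Eta, w=50) cum 175
  y=6 (Zeta, w=11) cum 186
  y=7 (Beta, w=3) cum 189
  y=9 (Gamma, w=20) cum 209
⇒ y* = 3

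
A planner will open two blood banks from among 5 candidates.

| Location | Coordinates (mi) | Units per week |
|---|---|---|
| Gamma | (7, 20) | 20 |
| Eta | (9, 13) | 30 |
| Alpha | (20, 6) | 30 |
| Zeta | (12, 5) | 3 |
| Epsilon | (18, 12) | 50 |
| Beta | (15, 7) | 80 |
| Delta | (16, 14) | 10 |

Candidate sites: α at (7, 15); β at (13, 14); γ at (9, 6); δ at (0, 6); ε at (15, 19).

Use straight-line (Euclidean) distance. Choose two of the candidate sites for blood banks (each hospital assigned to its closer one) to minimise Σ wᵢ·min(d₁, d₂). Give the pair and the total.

{β, γ}, total 1407.7

Evaluate every pair (each demand assigned to the nearer of the two):
  {β, γ}: total = 1407.7
  {α, β}: total = 1412.6
  {β, ε}: total = 1512.7
  {β, δ}: total = 1521.1
  {γ, ε}: total = 1629.1
  {α, γ}: total = 1642.3
  {γ, δ}: total = 1966.1
  {α, ε}: total = 1973.1
  {α, δ}: total = 2258.5
  {δ, ε}: total = 2261.6
Best pair: {β, γ} with total 1407.7.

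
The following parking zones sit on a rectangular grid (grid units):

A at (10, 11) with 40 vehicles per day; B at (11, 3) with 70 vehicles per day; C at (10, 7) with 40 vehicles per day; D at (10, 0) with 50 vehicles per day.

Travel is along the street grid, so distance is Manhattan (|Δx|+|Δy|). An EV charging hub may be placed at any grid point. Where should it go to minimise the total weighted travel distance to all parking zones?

(10, 3)

Manhattan distance separates: Σwᵢ(|x−xᵢ|+|y−yᵢ|) = Σwᵢ|x−xᵢ| + Σwᵢ|y−yᵢ|, so x and y are optimised independently as 1-D weighted medians.
Total weight W = 200; half = 100.
x-coordinate, sorted with cumulative weight:
  x=10 (A, w=40) cum 40
  x=10 (C, w=40) cum 80
  x=10 (D, w=50) cum 130  ← median
  x=11 (B, w=70) cum 200
⇒ x* = 10
y-coordinate, sorted with cumulative weight:
  y=0 (D, w=50) cum 50
  y=3 (B, w=70) cum 120  ← median
  y=7 (C, w=40) cum 160
  y=11 (A, w=40) cum 200
⇒ y* = 3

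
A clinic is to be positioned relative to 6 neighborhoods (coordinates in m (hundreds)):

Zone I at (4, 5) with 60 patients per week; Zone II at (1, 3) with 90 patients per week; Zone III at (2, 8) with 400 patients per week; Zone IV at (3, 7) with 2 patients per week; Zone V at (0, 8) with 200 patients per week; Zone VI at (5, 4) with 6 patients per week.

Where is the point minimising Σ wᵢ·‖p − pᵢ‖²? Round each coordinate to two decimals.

The minimiser of Σwᵢ‖p−pᵢ‖² is the weighted centroid p* = (Σwᵢpᵢ)/(Σwᵢ).
Σwᵢ = 758.
Σwᵢxᵢ = 60·4 + 90·1 + 400·2 + 2·3 + 200·0 + 6·5 = 1166.
Σwᵢyᵢ = 60·5 + 90·3 + 400·8 + 2·7 + 200·8 + 6·4 = 5408.
x* = 1166/758 = 1.54, y* = 5408/758 = 7.13.

(1.54, 7.13)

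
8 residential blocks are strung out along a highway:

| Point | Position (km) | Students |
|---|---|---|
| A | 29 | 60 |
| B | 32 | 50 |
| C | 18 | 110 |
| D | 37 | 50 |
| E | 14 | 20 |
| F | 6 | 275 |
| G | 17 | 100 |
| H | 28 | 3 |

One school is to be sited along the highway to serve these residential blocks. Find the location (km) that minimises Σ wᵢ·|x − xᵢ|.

For a sum of weighted absolute distances on a line, the optimum is the weighted median (not the mean). Total weight W = 668; half-weight = 334.
Sort by position and accumulate weight:
  km 6 (F, w=275) → cum 275
  km 14 (E, w=20) → cum 295
  km 17 (G, w=100) → cum 395  ≥ 334 → median here
  km 18 (C, w=110) → cum 505
  km 28 (H, w=3) → cum 508
  km 29 (A, w=60) → cum 568
  km 32 (B, w=50) → cum 618
  km 37 (D, w=50) → cum 668
Optimal location: km 17.

x = 17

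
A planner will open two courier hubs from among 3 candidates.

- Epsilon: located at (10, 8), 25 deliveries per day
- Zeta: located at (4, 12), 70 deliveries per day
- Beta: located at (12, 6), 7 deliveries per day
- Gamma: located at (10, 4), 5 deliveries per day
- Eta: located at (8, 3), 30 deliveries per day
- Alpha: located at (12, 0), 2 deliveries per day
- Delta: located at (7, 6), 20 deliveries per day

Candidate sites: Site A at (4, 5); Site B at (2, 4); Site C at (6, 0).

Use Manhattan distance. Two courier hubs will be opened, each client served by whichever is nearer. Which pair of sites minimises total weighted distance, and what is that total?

{Site A, Site C}, total 1055

Evaluate every pair (each demand assigned to the nearer of the two):
  {Site A, Site C}: total = 1055
  {Site A, Site B}: total = 1099
  {Site B, Site C}: total = 1426
Best pair: {Site A, Site C} with total 1055.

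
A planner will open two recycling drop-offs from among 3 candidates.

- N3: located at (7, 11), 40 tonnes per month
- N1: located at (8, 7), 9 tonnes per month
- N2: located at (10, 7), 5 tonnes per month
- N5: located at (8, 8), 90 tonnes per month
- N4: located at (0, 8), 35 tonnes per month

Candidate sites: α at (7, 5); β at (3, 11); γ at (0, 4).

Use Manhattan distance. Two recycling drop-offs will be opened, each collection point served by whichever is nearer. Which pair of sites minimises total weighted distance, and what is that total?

Evaluate every pair (each demand assigned to the nearer of the two):
  {α, β}: total = 782
  {α, γ}: total = 792
  {β, γ}: total = 1156
Best pair: {α, β} with total 782.

{α, β}, total 782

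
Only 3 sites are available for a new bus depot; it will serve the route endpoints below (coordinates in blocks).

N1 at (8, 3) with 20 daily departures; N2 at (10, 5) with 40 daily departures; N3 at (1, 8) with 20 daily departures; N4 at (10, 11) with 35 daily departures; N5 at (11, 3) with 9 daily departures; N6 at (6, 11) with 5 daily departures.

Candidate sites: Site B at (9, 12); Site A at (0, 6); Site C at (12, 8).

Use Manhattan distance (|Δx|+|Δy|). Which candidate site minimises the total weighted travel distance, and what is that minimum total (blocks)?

Site C, total 874 blocks

Total weighted distance at each candidate:
  Site B (9, 12): total = 949
  Site A (0, 6): total = 1426
  Site C (12, 8): total = 874
Minimum is at Site C with total 874 blocks.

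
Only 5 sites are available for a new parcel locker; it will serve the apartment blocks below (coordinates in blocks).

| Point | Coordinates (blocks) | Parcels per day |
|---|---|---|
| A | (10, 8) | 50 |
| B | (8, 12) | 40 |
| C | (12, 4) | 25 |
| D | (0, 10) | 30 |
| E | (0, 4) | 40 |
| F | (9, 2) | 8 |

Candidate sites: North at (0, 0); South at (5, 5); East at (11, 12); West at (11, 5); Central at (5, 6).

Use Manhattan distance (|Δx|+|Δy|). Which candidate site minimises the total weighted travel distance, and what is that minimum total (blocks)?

Total weighted distance at each candidate:
  North (0, 0): total = 2648
  South (5, 5): total = 1596
  East (11, 12): total = 1841
  West (11, 5): total = 1650
  Central (5, 6): total = 1549
Minimum is at Central with total 1549 blocks.

Central, total 1549 blocks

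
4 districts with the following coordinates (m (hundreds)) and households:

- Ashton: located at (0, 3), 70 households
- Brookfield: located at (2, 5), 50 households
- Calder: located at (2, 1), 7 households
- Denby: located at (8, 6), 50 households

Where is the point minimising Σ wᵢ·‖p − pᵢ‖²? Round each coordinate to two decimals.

(2.90, 4.33)

The minimiser of Σwᵢ‖p−pᵢ‖² is the weighted centroid p* = (Σwᵢpᵢ)/(Σwᵢ).
Σwᵢ = 177.
Σwᵢxᵢ = 70·0 + 50·2 + 7·2 + 50·8 = 514.
Σwᵢyᵢ = 70·3 + 50·5 + 7·1 + 50·6 = 767.
x* = 514/177 = 2.90, y* = 767/177 = 4.33.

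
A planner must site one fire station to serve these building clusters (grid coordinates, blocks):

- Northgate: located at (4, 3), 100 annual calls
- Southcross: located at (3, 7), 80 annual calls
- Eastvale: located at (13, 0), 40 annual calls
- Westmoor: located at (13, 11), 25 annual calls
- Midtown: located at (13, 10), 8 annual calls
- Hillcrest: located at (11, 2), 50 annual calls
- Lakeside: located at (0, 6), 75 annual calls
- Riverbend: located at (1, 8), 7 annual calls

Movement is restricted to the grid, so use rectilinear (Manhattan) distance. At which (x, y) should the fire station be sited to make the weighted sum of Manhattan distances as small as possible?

(4, 6)

Manhattan distance separates: Σwᵢ(|x−xᵢ|+|y−yᵢ|) = Σwᵢ|x−xᵢ| + Σwᵢ|y−yᵢ|, so x and y are optimised independently as 1-D weighted medians.
Total weight W = 385; half = 192.5.
x-coordinate, sorted with cumulative weight:
  x=0 (Lakeside, w=75) cum 75
  x=1 (Riverbend, w=7) cum 82
  x=3 (Southcross, w=80) cum 162
  x=4 (Northgate, w=100) cum 262  ← median
  x=11 (Hillcrest, w=50) cum 312
  x=13 (Eastvale, w=40) cum 352
  x=13 (Westmoor, w=25) cum 377
  x=13 (Midtown, w=8) cum 385
⇒ x* = 4
y-coordinate, sorted with cumulative weight:
  y=0 (Eastvale, w=40) cum 40
  y=2 (Hillcrest, w=50) cum 90
  y=3 (Northgate, w=100) cum 190
  y=6 (Lakeside, w=75) cum 265  ← median
  y=7 (Southcross, w=80) cum 345
  y=8 (Riverbend, w=7) cum 352
  y=10 (Midtown, w=8) cum 360
  y=11 (Westmoor, w=25) cum 385
⇒ y* = 6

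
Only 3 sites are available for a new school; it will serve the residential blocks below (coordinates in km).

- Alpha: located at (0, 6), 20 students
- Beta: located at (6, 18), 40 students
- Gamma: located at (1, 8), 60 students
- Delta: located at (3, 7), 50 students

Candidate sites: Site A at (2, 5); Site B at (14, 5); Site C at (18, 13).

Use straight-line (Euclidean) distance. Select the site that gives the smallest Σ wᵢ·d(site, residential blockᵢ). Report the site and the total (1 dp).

Site A, total 890.3 km

Total weighted distance at each candidate:
  Site A (2, 5): total = 890.3
  Site B (14, 5): total = 2250.8
  Site C (18, 13): total = 2777.2
Minimum is at Site A with total 890.3 km.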